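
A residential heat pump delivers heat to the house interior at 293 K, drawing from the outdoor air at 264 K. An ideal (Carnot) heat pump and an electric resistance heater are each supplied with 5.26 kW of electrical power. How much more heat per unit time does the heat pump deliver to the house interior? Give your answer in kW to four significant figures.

The reservoir spacing is ΔT = 293 − 264 = 29.00 K.
COP_Carnot = T_H/ΔT = 293.00/29.00 = 10.10.
The heat pump delivers Q̇_H = COP × Ẇ = 53.14 kW; the resistance heater delivers Ẇ = 5.260 kW.
Extra = (COP − 1)·Ẇ = 47.88 kW.

47.88 kW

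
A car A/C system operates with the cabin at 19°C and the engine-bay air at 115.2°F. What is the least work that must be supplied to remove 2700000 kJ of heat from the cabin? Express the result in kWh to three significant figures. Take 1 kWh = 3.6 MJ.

69.9 kWh

In absolute terms T_C = 292.15 K and T_H = 319.37 K, so ΔT = 27.22 K.
The reversible limit is COP_R = T_C/ΔT = 10.73, so W_min = Q_C/COP = Q_C·ΔT/T_C.
W_min = 2700000 × 27.22/292.15 = 251600 kJ = 69.88 kWh.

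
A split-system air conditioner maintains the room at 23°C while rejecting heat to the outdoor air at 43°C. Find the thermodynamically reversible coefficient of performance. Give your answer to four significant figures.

In absolute terms T_C = 296.15 K and T_H = 316.15 K, so ΔT = 20.00 K.
For a reversible cycle, COP_Carnot = T_C/ΔT = 296.15/20.00 = 14.81.

14.81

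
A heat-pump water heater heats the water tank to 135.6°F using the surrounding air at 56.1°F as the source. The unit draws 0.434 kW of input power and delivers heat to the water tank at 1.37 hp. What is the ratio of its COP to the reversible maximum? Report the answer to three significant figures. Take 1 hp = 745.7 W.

Converting, Q̇_H = 1.370 hp = 1.022 kW, so COP_actual = Q̇_H/Ẇ = 1.022/0.4340 = 2.354.
In absolute terms T_C = 286.54 K and T_H = 330.71 K, so ΔT = 44.17 K.
COP_Carnot = T_H/ΔT = 330.71/44.17 = 7.488.
η_II = COP_actual/COP_Carnot = 2.354/7.488 = 0.3144.

0.314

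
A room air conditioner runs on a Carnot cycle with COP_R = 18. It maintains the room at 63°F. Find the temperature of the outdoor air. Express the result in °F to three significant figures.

92.0 °F

COP_R = T_C/(T_H − T_C) gives T_H − T_C = T_C/COP.
With T_C = 290.37 K, T_H = 290.37 × (1 + 1/18) = 306.50 K.
Converting, 306.50 K = 92.04°F.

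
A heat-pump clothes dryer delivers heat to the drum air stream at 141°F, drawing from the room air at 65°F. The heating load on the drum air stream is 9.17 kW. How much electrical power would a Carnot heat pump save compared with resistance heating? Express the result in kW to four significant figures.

In absolute terms T_C = 291.48 K and T_H = 333.71 K, so ΔT = 42.22 K.
COP_Carnot = T_H/ΔT = 333.71/42.22 = 7.904.
Resistance heating needs Ẇ_res = Q̇_H = 9.170 kW; the reversible heat pump needs only Ẇ_hp = Q̇_H/COP = 1.160 kW.
Saving = 9.170 − 1.160 = 8.010 kW.

8.010 kW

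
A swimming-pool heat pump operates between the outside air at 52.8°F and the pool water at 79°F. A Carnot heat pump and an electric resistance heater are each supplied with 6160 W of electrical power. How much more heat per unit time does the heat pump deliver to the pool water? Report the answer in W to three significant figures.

In absolute terms T_C = 284.71 K and T_H = 299.26 K, so ΔT = 14.56 K.
COP_Carnot = T_H/ΔT = 299.26/14.56 = 20.56.
The heat pump delivers Q̇_H = COP × Ẇ = 126600 W; the resistance heater delivers Ẇ = 6160 W.
Extra = (COP − 1)·Ẇ = 120500 W.

120000 W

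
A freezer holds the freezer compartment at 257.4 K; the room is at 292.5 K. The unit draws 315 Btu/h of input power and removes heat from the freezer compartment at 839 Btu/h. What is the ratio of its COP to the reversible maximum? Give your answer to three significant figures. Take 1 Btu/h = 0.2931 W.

COP_actual = Q̇_C/Ẇ = 839.0/315.0 = 2.663.
The reservoir spacing is ΔT = 292.5 − 257.4 = 35.10 K.
COP_Carnot = T_C/ΔT = 257.40/35.10 = 7.333.
η_II = COP_actual/COP_Carnot = 2.663/7.333 = 0.3632.

0.363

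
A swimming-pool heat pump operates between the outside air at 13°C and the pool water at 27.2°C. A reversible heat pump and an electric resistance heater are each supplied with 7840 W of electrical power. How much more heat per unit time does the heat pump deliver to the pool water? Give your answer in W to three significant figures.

158000 W

In absolute terms T_C = 286.15 K and T_H = 300.35 K, so ΔT = 14.20 K.
COP_Carnot = T_H/ΔT = 300.35/14.20 = 21.15.
The heat pump delivers Q̇_H = COP × Ẇ = 165800 W; the resistance heater delivers Ẇ = 7840 W.
Extra = (COP − 1)·Ẇ = 158000 W.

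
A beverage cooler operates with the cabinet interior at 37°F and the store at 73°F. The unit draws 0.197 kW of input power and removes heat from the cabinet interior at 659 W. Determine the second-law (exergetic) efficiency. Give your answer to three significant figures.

0.242

Converting, Q̇_C = 659.0 W = 0.6590 kW, so COP_actual = Q̇_C/Ẇ = 0.6590/0.1970 = 3.345.
In absolute terms T_C = 275.93 K and T_H = 295.93 K, so ΔT = 20.00 K.
COP_Carnot = T_C/ΔT = 275.93/20.00 = 13.80.
η_II = COP_actual/COP_Carnot = 3.345/13.80 = 0.2425.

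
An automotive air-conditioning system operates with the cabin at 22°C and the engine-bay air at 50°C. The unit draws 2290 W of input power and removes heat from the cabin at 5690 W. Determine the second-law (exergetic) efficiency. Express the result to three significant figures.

0.236

COP_actual = Q̇_C/Ẇ = 5690/2290 = 2.485.
In absolute terms T_C = 295.15 K and T_H = 323.15 K, so ΔT = 28.00 K.
COP_Carnot = T_C/ΔT = 295.15/28.00 = 10.54.
η_II = COP_actual/COP_Carnot = 2.485/10.54 = 0.2357.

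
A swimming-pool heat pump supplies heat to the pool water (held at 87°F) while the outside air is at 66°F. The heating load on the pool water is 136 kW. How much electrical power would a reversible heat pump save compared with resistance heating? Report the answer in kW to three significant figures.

In absolute terms T_C = 292.04 K and T_H = 303.71 K, so ΔT = 11.67 K.
COP_Carnot = T_H/ΔT = 303.71/11.67 = 26.03.
Resistance heating needs Ẇ_res = Q̇_H = 136.0 kW; the reversible heat pump needs only Ẇ_hp = Q̇_H/COP = 5.224 kW.
Saving = 136.0 − 5.224 = 130.8 kW.

131 kW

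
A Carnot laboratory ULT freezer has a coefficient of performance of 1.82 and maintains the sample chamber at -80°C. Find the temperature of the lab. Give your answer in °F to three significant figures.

COP_R = T_C/(T_H − T_C) gives T_H − T_C = T_C/COP.
With T_C = 193.15 K, T_H = 193.15 × (1 + 1/1.82) = 299.28 K.
Converting, 299.28 K = 79.03°F.

79.0 °F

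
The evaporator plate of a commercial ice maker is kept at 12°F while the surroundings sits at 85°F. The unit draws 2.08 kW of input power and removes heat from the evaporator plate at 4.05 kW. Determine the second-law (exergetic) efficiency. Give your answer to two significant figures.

COP_actual = Q̇_C/Ẇ = 4.050/2.080 = 1.947.
In absolute terms T_C = 262.04 K and T_H = 302.59 K, so ΔT = 40.56 K.
COP_Carnot = T_C/ΔT = 262.04/40.56 = 6.461.
η_II = COP_actual/COP_Carnot = 1.947/6.461 = 0.3014.

0.30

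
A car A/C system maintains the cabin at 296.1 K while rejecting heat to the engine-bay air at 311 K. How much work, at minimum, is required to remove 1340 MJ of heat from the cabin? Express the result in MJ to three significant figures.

67.4 MJ

The reservoir spacing is ΔT = 311 − 296.1 = 14.90 K.
The reversible limit is COP_R = T_C/ΔT = 19.87, so W_min = Q_C/COP = Q_C·ΔT/T_C.
W_min = 1340 × 14.90/296.10 = 67.43 MJ.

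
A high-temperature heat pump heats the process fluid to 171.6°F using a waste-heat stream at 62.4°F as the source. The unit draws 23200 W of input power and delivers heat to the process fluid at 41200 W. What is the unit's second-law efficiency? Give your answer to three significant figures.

0.307

COP_actual = Q̇_H/Ẇ = 41200/23200 = 1.776.
In absolute terms T_C = 290.04 K and T_H = 350.71 K, so ΔT = 60.67 K.
COP_Carnot = T_H/ΔT = 350.71/60.67 = 5.781.
η_II = COP_actual/COP_Carnot = 1.776/5.781 = 0.3072.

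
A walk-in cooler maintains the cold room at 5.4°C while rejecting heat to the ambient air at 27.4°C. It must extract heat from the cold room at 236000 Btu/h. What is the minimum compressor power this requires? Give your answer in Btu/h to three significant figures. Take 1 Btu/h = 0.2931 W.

In absolute terms T_C = 278.55 K and T_H = 300.55 K, so ΔT = 22.00 K.
COP_Carnot = T_C/ΔT = 278.55/22.00 = 12.66.
Ẇ_min = Q̇/COP_Carnot = 236000/12.66 = 18640 Btu/h.

18600 Btu/h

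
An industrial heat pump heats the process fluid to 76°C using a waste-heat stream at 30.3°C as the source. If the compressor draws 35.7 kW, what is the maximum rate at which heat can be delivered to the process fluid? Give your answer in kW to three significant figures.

273 kW

In absolute terms T_C = 303.45 K and T_H = 349.15 K, so ΔT = 45.70 K.
COP_Carnot = T_H/ΔT = 349.15/45.70 = 7.640.
Q̇_max = COP_Carnot × Ẇ = 7.640 × 35.70 kW = 272.7 kW.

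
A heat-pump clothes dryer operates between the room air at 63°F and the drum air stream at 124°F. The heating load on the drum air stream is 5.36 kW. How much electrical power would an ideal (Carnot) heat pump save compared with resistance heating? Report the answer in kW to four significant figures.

4.800 kW

In absolute terms T_C = 290.37 K and T_H = 324.26 K, so ΔT = 33.89 K.
COP_Carnot = T_H/ΔT = 324.26/33.89 = 9.568.
Resistance heating needs Ẇ_res = Q̇_H = 5.360 kW; the reversible heat pump needs only Ẇ_hp = Q̇_H/COP = 0.5602 kW.
Saving = 5.360 − 0.5602 = 4.800 kW.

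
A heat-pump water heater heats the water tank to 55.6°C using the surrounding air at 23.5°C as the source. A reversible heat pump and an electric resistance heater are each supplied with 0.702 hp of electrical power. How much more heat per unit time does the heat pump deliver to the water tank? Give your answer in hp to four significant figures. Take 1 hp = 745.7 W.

6.487 hp

In absolute terms T_C = 296.65 K and T_H = 328.75 K, so ΔT = 32.10 K.
COP_Carnot = T_H/ΔT = 328.75/32.10 = 10.24.
The heat pump delivers Q̇_H = COP × Ẇ = 7.189 hp; the resistance heater delivers Ẇ = 0.7020 hp.
Extra = (COP − 1)·Ẇ = 6.487 hp.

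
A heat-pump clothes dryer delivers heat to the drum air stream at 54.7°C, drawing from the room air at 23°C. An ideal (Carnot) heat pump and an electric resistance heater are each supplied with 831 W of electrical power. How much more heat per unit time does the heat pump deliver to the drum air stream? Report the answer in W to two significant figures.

In absolute terms T_C = 296.15 K and T_H = 327.85 K, so ΔT = 31.70 K.
COP_Carnot = T_H/ΔT = 327.85/31.70 = 10.34.
The heat pump delivers Q̇_H = COP × Ẇ = 8594 W; the resistance heater delivers Ẇ = 831.0 W.
Extra = (COP − 1)·Ẇ = 7763 W.

7800 W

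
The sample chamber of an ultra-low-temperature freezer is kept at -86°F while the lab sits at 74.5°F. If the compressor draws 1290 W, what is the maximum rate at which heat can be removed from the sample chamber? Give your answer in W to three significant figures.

In absolute terms T_C = 207.59 K and T_H = 296.76 K, so ΔT = 89.17 K.
COP_Carnot = T_C/ΔT = 207.59/89.17 = 2.328.
Q̇_max = COP_Carnot × Ẇ = 2.328 × 1290 W = 3003 W.

3000 W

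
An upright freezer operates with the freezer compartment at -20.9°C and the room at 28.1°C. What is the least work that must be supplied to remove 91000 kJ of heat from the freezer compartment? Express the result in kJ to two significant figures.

18000 kJ

In absolute terms T_C = 252.25 K and T_H = 301.25 K, so ΔT = 49.00 K.
The reversible limit is COP_R = T_C/ΔT = 5.148, so W_min = Q_C/COP = Q_C·ΔT/T_C.
W_min = 91000 × 49.00/252.25 = 17680 kJ.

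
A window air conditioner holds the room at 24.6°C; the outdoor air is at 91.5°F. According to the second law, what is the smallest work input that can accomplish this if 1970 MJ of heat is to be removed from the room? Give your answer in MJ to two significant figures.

In absolute terms T_C = 297.75 K and T_H = 306.21 K, so ΔT = 8.456 K.
The reversible limit is COP_R = T_C/ΔT = 35.21, so W_min = Q_C/COP = Q_C·ΔT/T_C.
W_min = 1970 × 8.456/297.75 = 55.94 MJ.

56 MJ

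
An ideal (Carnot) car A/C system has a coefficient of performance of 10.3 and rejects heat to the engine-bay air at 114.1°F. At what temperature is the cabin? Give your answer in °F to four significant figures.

63.32 °F

For a Carnot refrigerator COP_R = T_C/(T_H − T_C), so T_C = COP·T_H/(1 + COP).
With T_H = 318.76 K, T_C = 10.3 × 318.76/11.30 = 290.55 K.
Converting, 290.55 K = 63.32°F.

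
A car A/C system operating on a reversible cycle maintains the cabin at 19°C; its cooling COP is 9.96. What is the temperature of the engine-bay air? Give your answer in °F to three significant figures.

119 °F

COP_R = T_C/(T_H − T_C) gives T_H − T_C = T_C/COP.
With T_C = 292.15 K, T_H = 292.15 × (1 + 1/9.96) = 321.48 K.
Converting, 321.48 K = 119.00°F.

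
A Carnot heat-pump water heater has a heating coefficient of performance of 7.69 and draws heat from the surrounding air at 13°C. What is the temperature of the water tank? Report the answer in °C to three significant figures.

55.8 °C

COP_HP = T_H/(T_H − T_C) rearranges to T_H = COP·T_C/(COP − 1).
With T_C = 286.15 K, T_H = 7.69 × 286.15/6.690 = 328.92 K.
Converting, 328.92 K = 55.77°C.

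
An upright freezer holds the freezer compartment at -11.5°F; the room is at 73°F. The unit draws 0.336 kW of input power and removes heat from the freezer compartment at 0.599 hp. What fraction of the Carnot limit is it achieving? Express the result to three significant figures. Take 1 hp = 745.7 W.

0.251

Converting, Q̇_C = 0.5990 hp = 0.4467 kW, so COP_actual = Q̇_C/Ẇ = 0.4467/0.3360 = 1.329.
In absolute terms T_C = 248.98 K and T_H = 295.93 K, so ΔT = 46.94 K.
COP_Carnot = T_C/ΔT = 248.98/46.94 = 5.304.
η_II = COP_actual/COP_Carnot = 1.329/5.304 = 0.2506.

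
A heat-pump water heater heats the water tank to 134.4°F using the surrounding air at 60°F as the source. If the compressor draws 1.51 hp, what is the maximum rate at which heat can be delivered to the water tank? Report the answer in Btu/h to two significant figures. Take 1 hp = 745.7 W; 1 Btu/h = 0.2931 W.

31000 Btu/h

In absolute terms T_C = 288.71 K and T_H = 330.04 K, so ΔT = 41.33 K.
COP_Carnot = T_H/ΔT = 330.04/41.33 = 7.985.
Q̇_max = COP_Carnot × Ẇ = 7.985 × 1.510 hp = 12.06 hp = 30680 Btu/h.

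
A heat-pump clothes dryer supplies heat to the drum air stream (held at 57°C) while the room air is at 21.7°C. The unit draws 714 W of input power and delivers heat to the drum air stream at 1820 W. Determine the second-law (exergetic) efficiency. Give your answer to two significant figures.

COP_actual = Q̇_H/Ẇ = 1820/714.0 = 2.549.
In absolute terms T_C = 294.85 K and T_H = 330.15 K, so ΔT = 35.30 K.
COP_Carnot = T_H/ΔT = 330.15/35.30 = 9.353.
η_II = COP_actual/COP_Carnot = 2.549/9.353 = 0.2725.

0.27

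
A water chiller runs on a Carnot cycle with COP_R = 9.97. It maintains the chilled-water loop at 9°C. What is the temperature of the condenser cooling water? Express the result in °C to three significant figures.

37.3 °C

COP_R = T_C/(T_H − T_C) gives T_H − T_C = T_C/COP.
With T_C = 282.15 K, T_H = 282.15 × (1 + 1/9.97) = 310.45 K.
Converting, 310.45 K = 37.30°C.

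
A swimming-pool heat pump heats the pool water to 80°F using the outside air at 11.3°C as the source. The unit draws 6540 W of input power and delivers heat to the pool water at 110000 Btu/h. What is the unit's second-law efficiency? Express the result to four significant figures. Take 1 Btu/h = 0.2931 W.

Converting, Q̇_H = 110000 Btu/h = 32240 W, so COP_actual = Q̇_H/Ẇ = 32240/6540 = 4.930.
In absolute terms T_C = 284.45 K and T_H = 299.82 K, so ΔT = 15.37 K.
COP_Carnot = T_H/ΔT = 299.82/15.37 = 19.51.
η_II = COP_actual/COP_Carnot = 4.930/19.51 = 0.2527.

0.2527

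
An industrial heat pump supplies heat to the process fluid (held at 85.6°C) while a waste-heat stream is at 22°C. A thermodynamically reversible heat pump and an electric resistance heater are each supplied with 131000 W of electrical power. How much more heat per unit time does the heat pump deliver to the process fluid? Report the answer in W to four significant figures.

In absolute terms T_C = 295.15 K and T_H = 358.75 K, so ΔT = 63.60 K.
COP_Carnot = T_H/ΔT = 358.75/63.60 = 5.641.
The heat pump delivers Q̇_H = COP × Ẇ = 738900 W; the resistance heater delivers Ẇ = 131000 W.
Extra = (COP − 1)·Ẇ = 607900 W.

607900 W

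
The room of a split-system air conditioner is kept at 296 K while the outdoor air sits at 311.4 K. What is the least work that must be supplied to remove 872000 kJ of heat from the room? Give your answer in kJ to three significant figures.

The reservoir spacing is ΔT = 311.4 − 296 = 15.40 K.
The reversible limit is COP_R = T_C/ΔT = 19.22, so W_min = Q_C/COP = Q_C·ΔT/T_C.
W_min = 872000 × 15.40/296.00 = 45370 kJ.

45400 kJ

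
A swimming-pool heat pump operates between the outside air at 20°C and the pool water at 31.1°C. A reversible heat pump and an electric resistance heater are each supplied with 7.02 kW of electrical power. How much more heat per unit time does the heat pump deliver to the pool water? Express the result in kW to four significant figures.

In absolute terms T_C = 293.15 K and T_H = 304.25 K, so ΔT = 11.10 K.
COP_Carnot = T_H/ΔT = 304.25/11.10 = 27.41.
The heat pump delivers Q̇_H = COP × Ẇ = 192.4 kW; the resistance heater delivers Ẇ = 7.020 kW.
Extra = (COP − 1)·Ẇ = 185.4 kW.

185.4 kW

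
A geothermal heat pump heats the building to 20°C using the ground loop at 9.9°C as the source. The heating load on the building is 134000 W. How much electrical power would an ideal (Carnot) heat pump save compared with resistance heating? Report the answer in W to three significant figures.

In absolute terms T_C = 283.05 K and T_H = 293.15 K, so ΔT = 10.10 K.
COP_Carnot = T_H/ΔT = 293.15/10.10 = 29.02.
Resistance heating needs Ẇ_res = Q̇_H = 134000 W; the reversible heat pump needs only Ẇ_hp = Q̇_H/COP = 4617 W.
Saving = 134000 − 4617 = 129400 W.

129000 W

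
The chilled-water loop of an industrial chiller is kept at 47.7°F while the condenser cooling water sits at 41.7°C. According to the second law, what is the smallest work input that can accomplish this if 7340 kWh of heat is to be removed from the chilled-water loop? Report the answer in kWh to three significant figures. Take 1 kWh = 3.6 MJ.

859 kWh

In absolute terms T_C = 281.87 K and T_H = 314.85 K, so ΔT = 32.98 K.
The reversible limit is COP_R = T_C/ΔT = 8.547, so W_min = Q_C/COP = Q_C·ΔT/T_C.
W_min = 7340 × 32.98/281.87 = 858.7 kWh.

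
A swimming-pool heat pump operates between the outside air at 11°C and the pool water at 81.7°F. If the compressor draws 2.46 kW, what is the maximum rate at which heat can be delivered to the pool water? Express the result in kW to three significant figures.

In absolute terms T_C = 284.15 K and T_H = 300.76 K, so ΔT = 16.61 K.
COP_Carnot = T_H/ΔT = 300.76/16.61 = 18.11.
Q̇_max = COP_Carnot × Ẇ = 18.11 × 2.460 kW = 44.54 kW.

44.5 kW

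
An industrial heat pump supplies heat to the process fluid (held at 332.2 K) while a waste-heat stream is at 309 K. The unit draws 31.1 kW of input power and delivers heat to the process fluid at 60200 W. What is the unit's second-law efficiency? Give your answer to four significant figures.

Converting, Q̇_H = 60200 W = 60.20 kW, so COP_actual = Q̇_H/Ẇ = 60.20/31.10 = 1.936.
The reservoir spacing is ΔT = 332.2 − 309 = 23.20 K.
COP_Carnot = T_H/ΔT = 332.20/23.20 = 14.32.
η_II = COP_actual/COP_Carnot = 1.936/14.32 = 0.1352.

0.1352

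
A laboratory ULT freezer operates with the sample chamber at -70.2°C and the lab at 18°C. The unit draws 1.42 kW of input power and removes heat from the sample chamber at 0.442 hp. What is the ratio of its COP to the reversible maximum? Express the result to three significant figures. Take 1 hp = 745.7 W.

0.101

Converting, Q̇_C = 0.4420 hp = 0.3296 kW, so COP_actual = Q̇_C/Ẇ = 0.3296/1.420 = 0.2321.
In absolute terms T_C = 202.95 K and T_H = 291.15 K, so ΔT = 88.20 K.
COP_Carnot = T_C/ΔT = 202.95/88.20 = 2.301.
η_II = COP_actual/COP_Carnot = 0.2321/2.301 = 0.1009.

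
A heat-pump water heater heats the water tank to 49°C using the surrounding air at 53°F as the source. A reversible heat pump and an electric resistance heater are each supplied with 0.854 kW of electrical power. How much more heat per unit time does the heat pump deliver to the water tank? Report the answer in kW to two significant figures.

In absolute terms T_C = 284.82 K and T_H = 322.15 K, so ΔT = 37.33 K.
COP_Carnot = T_H/ΔT = 322.15/37.33 = 8.629.
The heat pump delivers Q̇_H = COP × Ẇ = 7.369 kW; the resistance heater delivers Ẇ = 0.8540 kW.
Extra = (COP − 1)·Ẇ = 6.515 kW.

6.5 kW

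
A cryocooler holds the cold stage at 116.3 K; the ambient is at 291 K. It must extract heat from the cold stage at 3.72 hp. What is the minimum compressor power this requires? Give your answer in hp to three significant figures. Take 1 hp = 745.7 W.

5.59 hp

The reservoir spacing is ΔT = 291 − 116.3 = 174.7 K.
COP_Carnot = T_C/ΔT = 116.30/174.7 = 0.6657.
Ẇ_min = Q̇/COP_Carnot = 3.720/0.6657 = 5.588 hp.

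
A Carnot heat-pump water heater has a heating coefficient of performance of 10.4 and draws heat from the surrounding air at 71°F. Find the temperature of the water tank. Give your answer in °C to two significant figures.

53 °C

COP_HP = T_H/(T_H − T_C) rearranges to T_H = COP·T_C/(COP − 1).
With T_C = 294.82 K, T_H = 10.4 × 294.82/9.400 = 326.18 K.
Converting, 326.18 K = 53.03°C.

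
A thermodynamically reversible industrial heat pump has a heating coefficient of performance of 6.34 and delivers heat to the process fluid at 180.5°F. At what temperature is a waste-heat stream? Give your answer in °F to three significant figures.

79.5 °F

COP_HP = T_H/(T_H − T_C) gives T_H − T_C = T_H/COP.
With T_H = 355.65 K, T_C = 355.65 × (1 − 1/6.34) = 299.55 K.
Converting, 299.55 K = 79.53°F.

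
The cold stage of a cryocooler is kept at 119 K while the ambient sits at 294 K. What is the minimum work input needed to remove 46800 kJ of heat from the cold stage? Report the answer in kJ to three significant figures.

68800 kJ

The reservoir spacing is ΔT = 294 − 119 = 175.0 K.
The reversible limit is COP_R = T_C/ΔT = 0.6800, so W_min = Q_C/COP = Q_C·ΔT/T_C.
W_min = 46800 × 175.0/119.00 = 68820 kJ.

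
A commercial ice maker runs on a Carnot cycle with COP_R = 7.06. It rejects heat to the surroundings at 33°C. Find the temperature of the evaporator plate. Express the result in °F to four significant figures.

For a Carnot refrigerator COP_R = T_C/(T_H − T_C), so T_C = COP·T_H/(1 + COP).
With T_H = 306.15 K, T_C = 7.06 × 306.15/8.060 = 268.17 K.
Converting, 268.17 K = 23.03°F.

23.03 °F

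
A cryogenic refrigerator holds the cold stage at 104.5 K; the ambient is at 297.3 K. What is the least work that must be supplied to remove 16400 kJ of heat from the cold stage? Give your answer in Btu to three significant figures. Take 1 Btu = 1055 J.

28700 Btu

The reservoir spacing is ΔT = 297.3 − 104.5 = 192.8 K.
The reversible limit is COP_R = T_C/ΔT = 0.5420, so W_min = Q_C/COP = Q_C·ΔT/T_C.
W_min = 16400 × 192.8/104.50 = 30260 kJ = 28680 Btu.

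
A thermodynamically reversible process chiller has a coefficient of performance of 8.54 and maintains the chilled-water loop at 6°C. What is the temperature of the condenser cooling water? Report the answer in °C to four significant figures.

COP_R = T_C/(T_H − T_C) gives T_H − T_C = T_C/COP.
With T_C = 279.15 K, T_H = 279.15 × (1 + 1/8.54) = 311.84 K.
Converting, 311.84 K = 38.69°C.

38.69 °C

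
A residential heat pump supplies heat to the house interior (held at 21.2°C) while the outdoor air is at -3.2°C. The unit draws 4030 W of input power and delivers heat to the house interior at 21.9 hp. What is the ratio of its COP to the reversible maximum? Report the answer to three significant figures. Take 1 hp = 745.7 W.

0.336

Converting, Q̇_H = 21.90 hp = 16330 W, so COP_actual = Q̇_H/Ẇ = 16330/4030 = 4.052.
In absolute terms T_C = 269.95 K and T_H = 294.35 K, so ΔT = 24.40 K.
COP_Carnot = T_H/ΔT = 294.35/24.40 = 12.06.
η_II = COP_actual/COP_Carnot = 4.052/12.06 = 0.3359.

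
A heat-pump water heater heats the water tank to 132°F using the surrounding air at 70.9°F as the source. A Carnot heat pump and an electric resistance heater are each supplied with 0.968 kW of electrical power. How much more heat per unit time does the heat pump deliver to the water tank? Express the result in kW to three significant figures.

In absolute terms T_C = 294.76 K and T_H = 328.71 K, so ΔT = 33.94 K.
COP_Carnot = T_H/ΔT = 328.71/33.94 = 9.684.
The heat pump delivers Q̇_H = COP × Ẇ = 9.374 kW; the resistance heater delivers Ẇ = 0.9680 kW.
Extra = (COP − 1)·Ẇ = 8.406 kW.

8.41 kW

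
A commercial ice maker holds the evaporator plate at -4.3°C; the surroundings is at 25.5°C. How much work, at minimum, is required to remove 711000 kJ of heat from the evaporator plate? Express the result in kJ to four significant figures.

78810 kJ

In absolute terms T_C = 268.85 K and T_H = 298.65 K, so ΔT = 29.80 K.
The reversible limit is COP_R = T_C/ΔT = 9.022, so W_min = Q_C/COP = Q_C·ΔT/T_C.
W_min = 711000 × 29.80/268.85 = 78810 kJ.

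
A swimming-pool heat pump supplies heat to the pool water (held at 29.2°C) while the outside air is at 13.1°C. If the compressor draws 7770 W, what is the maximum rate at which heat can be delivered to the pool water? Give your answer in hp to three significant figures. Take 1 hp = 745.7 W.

196 hp

In absolute terms T_C = 286.25 K and T_H = 302.35 K, so ΔT = 16.10 K.
COP_Carnot = T_H/ΔT = 302.35/16.10 = 18.78.
Q̇_max = COP_Carnot × Ẇ = 18.78 × 7770 W = 145900 W = 195.7 hp.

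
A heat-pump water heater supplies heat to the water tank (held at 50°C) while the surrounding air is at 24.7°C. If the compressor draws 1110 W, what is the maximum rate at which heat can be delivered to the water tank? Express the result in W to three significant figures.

14200 W

In absolute terms T_C = 297.85 K and T_H = 323.15 K, so ΔT = 25.30 K.
COP_Carnot = T_H/ΔT = 323.15/25.30 = 12.77.
Q̇_max = COP_Carnot × Ẇ = 12.77 × 1110 W = 14180 W.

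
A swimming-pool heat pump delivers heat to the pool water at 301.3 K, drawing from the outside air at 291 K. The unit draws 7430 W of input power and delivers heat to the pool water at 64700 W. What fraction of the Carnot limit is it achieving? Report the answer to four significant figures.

COP_actual = Q̇_H/Ẇ = 64700/7430 = 8.708.
The reservoir spacing is ΔT = 301.3 − 291 = 10.30 K.
COP_Carnot = T_H/ΔT = 301.30/10.30 = 29.25.
η_II = COP_actual/COP_Carnot = 8.708/29.25 = 0.2977.

0.2977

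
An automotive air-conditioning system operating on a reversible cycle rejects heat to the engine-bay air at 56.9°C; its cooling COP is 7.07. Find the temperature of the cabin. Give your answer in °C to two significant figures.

For a Carnot refrigerator COP_R = T_C/(T_H − T_C), so T_C = COP·T_H/(1 + COP).
With T_H = 330.05 K, T_C = 7.07 × 330.05/8.070 = 289.15 K.
Converting, 289.15 K = 16.00°C.

16 °C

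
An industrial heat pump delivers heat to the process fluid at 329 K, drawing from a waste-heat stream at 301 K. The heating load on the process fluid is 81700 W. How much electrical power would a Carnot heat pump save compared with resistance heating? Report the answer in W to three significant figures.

The reservoir spacing is ΔT = 329 − 301 = 28.00 K.
COP_Carnot = T_H/ΔT = 329.00/28.00 = 11.75.
Resistance heating needs Ẇ_res = Q̇_H = 81700 W; the reversible heat pump needs only Ẇ_hp = Q̇_H/COP = 6953 W.
Saving = 81700 − 6953 = 74750 W.

74700 W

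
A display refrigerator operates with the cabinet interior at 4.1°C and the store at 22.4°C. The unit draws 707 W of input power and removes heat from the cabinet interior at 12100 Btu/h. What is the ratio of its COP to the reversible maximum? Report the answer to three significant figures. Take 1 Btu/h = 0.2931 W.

Converting, Q̇_C = 12100 Btu/h = 3547 W, so COP_actual = Q̇_C/Ẇ = 3547/707.0 = 5.016.
In absolute terms T_C = 277.25 K and T_H = 295.55 K, so ΔT = 18.30 K.
COP_Carnot = T_C/ΔT = 277.25/18.30 = 15.15.
η_II = COP_actual/COP_Carnot = 5.016/15.15 = 0.3311.

0.331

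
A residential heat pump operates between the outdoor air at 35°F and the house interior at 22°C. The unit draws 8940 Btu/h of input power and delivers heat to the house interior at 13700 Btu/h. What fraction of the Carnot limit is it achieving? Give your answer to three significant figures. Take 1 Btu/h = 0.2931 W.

COP_actual = Q̇_H/Ẇ = 13700/8940 = 1.532.
In absolute terms T_C = 274.82 K and T_H = 295.15 K, so ΔT = 20.33 K.
COP_Carnot = T_H/ΔT = 295.15/20.33 = 14.52.
η_II = COP_actual/COP_Carnot = 1.532/14.52 = 0.1056.

0.106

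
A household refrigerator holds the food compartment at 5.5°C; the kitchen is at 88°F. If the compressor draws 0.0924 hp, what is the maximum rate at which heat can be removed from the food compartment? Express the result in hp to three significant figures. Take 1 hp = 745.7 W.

1.01 hp

In absolute terms T_C = 278.65 K and T_H = 304.26 K, so ΔT = 25.61 K.
COP_Carnot = T_C/ΔT = 278.65/25.61 = 10.88.
Q̇_max = COP_Carnot × Ẇ = 10.88 × 0.09240 hp = 1.005 hp.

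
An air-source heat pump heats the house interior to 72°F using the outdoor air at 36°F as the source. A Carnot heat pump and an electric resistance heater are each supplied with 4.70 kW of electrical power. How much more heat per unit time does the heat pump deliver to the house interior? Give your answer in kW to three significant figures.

In absolute terms T_C = 275.37 K and T_H = 295.37 K, so ΔT = 20.00 K.
COP_Carnot = T_H/ΔT = 295.37/20.00 = 14.77.
The heat pump delivers Q̇_H = COP × Ẇ = 69.41 kW; the resistance heater delivers Ẇ = 4.700 kW.
Extra = (COP − 1)·Ẇ = 64.71 kW.

64.7 kW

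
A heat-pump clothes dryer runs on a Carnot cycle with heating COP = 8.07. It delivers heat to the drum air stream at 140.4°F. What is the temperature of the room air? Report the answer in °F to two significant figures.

COP_HP = T_H/(T_H − T_C) gives T_H − T_C = T_H/COP.
With T_H = 333.37 K, T_C = 333.37 × (1 − 1/8.07) = 292.06 K.
Converting, 292.06 K = 66.04°F.

66 °F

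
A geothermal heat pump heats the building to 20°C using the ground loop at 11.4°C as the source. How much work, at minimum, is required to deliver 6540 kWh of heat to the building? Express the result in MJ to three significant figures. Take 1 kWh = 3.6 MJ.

691 MJ

In absolute terms T_C = 284.55 K and T_H = 293.15 K, so ΔT = 8.600 K.
The reversible limit is COP_HP = T_H/ΔT = 34.09, so W_min = Q_H/COP = Q_H·ΔT/T_H.
W_min = 6540 × 8.600/293.15 = 191.9 kWh = 690.7 MJ.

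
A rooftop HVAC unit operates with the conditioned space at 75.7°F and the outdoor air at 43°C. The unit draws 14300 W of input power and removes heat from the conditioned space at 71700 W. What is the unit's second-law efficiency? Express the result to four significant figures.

COP_actual = Q̇_C/Ẇ = 71700/14300 = 5.014.
In absolute terms T_C = 297.43 K and T_H = 316.15 K, so ΔT = 18.72 K.
COP_Carnot = T_C/ΔT = 297.43/18.72 = 15.89.
η_II = COP_actual/COP_Carnot = 5.014/15.89 = 0.3156.

0.3156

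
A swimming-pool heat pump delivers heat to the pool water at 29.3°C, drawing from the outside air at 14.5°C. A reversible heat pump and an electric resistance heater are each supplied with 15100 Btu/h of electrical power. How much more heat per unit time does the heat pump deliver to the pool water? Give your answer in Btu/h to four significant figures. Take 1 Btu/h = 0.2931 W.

293500 Btu/h

In absolute terms T_C = 287.65 K and T_H = 302.45 K, so ΔT = 14.80 K.
COP_Carnot = T_H/ΔT = 302.45/14.80 = 20.44.
The heat pump delivers Q̇_H = COP × Ẇ = 308600 Btu/h; the resistance heater delivers Ẇ = 15100 Btu/h.
Extra = (COP − 1)·Ẇ = 293500 Btu/h.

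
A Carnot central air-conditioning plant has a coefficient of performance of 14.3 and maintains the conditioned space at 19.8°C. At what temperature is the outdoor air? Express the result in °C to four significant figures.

COP_R = T_C/(T_H − T_C) gives T_H − T_C = T_C/COP.
With T_C = 292.95 K, T_H = 292.95 × (1 + 1/14.3) = 313.44 K.
Converting, 313.44 K = 40.29°C.

40.29 °C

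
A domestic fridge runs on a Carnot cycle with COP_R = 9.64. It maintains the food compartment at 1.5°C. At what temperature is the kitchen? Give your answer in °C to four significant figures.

COP_R = T_C/(T_H − T_C) gives T_H − T_C = T_C/COP.
With T_C = 274.65 K, T_H = 274.65 × (1 + 1/9.64) = 303.14 K.
Converting, 303.14 K = 29.99°C.

29.99 °C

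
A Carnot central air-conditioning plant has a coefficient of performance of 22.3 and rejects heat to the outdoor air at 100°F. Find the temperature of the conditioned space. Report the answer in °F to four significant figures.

For a Carnot refrigerator COP_R = T_C/(T_H − T_C), so T_C = COP·T_H/(1 + COP).
With T_H = 310.93 K, T_C = 22.3 × 310.93/23.30 = 297.58 K.
Converting, 297.58 K = 75.98°F.

75.98 °F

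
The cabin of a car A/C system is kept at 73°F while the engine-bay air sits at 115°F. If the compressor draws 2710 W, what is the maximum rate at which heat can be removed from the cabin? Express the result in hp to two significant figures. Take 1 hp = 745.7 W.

In absolute terms T_C = 295.93 K and T_H = 319.26 K, so ΔT = 23.33 K.
COP_Carnot = T_C/ΔT = 295.93/23.33 = 12.68.
Q̇_max = COP_Carnot × Ẇ = 12.68 × 2710 W = 34370 W = 46.09 hp.

46 hp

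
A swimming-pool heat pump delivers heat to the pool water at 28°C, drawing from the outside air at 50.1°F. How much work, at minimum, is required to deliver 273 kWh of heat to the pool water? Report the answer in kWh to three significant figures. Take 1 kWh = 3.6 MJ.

In absolute terms T_C = 283.21 K and T_H = 301.15 K, so ΔT = 17.94 K.
The reversible limit is COP_HP = T_H/ΔT = 16.78, so W_min = Q_H/COP = Q_H·ΔT/T_H.
W_min = 273.0 × 17.94/301.15 = 16.27 kWh.

16.3 kWh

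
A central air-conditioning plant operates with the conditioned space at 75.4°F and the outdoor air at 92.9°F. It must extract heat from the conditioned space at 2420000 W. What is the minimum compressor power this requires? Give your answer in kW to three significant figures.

In absolute terms T_C = 297.26 K and T_H = 306.98 K, so ΔT = 9.722 K.
COP_Carnot = T_C/ΔT = 297.26/9.722 = 30.58.
Ẇ_min = Q̇/COP_Carnot = 2420000/30.58 = 79150 W = 79.15 kW.

79.1 kW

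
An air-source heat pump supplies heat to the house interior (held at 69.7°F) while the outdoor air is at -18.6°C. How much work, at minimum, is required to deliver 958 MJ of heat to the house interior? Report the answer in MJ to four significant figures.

In absolute terms T_C = 254.55 K and T_H = 294.09 K, so ΔT = 39.54 K.
The reversible limit is COP_HP = T_H/ΔT = 7.437, so W_min = Q_H/COP = Q_H·ΔT/T_H.
W_min = 958.0 × 39.54/294.09 = 128.8 MJ.

128.8 MJ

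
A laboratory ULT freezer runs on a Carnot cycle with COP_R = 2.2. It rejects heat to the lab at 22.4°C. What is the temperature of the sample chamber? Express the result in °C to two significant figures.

-70 °C

For a Carnot refrigerator COP_R = T_C/(T_H − T_C), so T_C = COP·T_H/(1 + COP).
With T_H = 295.55 K, T_C = 2.2 × 295.55/3.200 = 203.19 K.
Converting, 203.19 K = -69.96°C.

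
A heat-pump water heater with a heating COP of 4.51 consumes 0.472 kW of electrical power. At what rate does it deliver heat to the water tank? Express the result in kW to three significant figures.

2.13 kW

Q̇_H = COP_HP × Ẇ = 4.51 × 0.4720 = 2.129 kW.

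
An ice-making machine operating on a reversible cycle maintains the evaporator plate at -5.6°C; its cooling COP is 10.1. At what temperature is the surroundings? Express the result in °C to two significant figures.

21 °C

COP_R = T_C/(T_H − T_C) gives T_H − T_C = T_C/COP.
With T_C = 267.55 K, T_H = 267.55 × (1 + 1/10.1) = 294.04 K.
Converting, 294.04 K = 20.89°C.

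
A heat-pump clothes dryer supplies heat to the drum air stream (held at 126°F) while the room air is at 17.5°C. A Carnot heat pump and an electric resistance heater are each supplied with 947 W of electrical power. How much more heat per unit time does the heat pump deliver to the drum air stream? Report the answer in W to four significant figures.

7927 W

In absolute terms T_C = 290.65 K and T_H = 325.37 K, so ΔT = 34.72 K.
COP_Carnot = T_H/ΔT = 325.37/34.72 = 9.371.
The heat pump delivers Q̇_H = COP × Ẇ = 8874 W; the resistance heater delivers Ẇ = 947.0 W.
Extra = (COP − 1)·Ẇ = 7927 W.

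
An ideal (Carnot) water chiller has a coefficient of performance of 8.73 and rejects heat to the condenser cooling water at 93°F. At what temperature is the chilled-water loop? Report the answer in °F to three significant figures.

36.2 °F

For a Carnot refrigerator COP_R = T_C/(T_H − T_C), so T_C = COP·T_H/(1 + COP).
With T_H = 307.04 K, T_C = 8.73 × 307.04/9.730 = 275.48 K.
Converting, 275.48 K = 36.20°F.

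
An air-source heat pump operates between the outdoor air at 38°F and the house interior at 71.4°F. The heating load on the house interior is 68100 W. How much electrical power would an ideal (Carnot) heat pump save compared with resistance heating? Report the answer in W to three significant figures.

In absolute terms T_C = 276.48 K and T_H = 295.04 K, so ΔT = 18.56 K.
COP_Carnot = T_H/ΔT = 295.04/18.56 = 15.90.
Resistance heating needs Ẇ_res = Q̇_H = 68100 W; the reversible heat pump needs only Ẇ_hp = Q̇_H/COP = 4283 W.
Saving = 68100 − 4283 = 63820 W.

63800 W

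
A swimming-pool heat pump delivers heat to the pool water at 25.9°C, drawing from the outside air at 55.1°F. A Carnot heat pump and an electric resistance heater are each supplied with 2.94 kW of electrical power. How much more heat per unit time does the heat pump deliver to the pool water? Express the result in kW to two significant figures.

In absolute terms T_C = 285.98 K and T_H = 299.05 K, so ΔT = 13.07 K.
COP_Carnot = T_H/ΔT = 299.05/13.07 = 22.89.
The heat pump delivers Q̇_H = COP × Ẇ = 67.29 kW; the resistance heater delivers Ẇ = 2.940 kW.
Extra = (COP − 1)·Ẇ = 64.35 kW.

64 kW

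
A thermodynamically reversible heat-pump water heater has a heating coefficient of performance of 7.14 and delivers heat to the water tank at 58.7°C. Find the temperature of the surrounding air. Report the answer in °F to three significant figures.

54.0 °F

COP_HP = T_H/(T_H − T_C) gives T_H − T_C = T_H/COP.
With T_H = 331.85 K, T_C = 331.85 × (1 − 1/7.14) = 285.37 K.
Converting, 285.37 K = 54.00°F.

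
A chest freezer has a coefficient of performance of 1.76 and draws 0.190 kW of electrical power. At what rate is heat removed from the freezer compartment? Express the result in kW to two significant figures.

0.33 kW

Q̇_C = COP × Ẇ = 1.76 × 0.1900 = 0.3344 kW.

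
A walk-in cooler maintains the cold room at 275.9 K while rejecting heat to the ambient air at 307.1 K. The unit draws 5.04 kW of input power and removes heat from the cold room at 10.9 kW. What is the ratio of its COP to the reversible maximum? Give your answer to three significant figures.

0.245

COP_actual = Q̇_C/Ẇ = 10.90/5.040 = 2.163.
The reservoir spacing is ΔT = 307.1 − 275.9 = 31.20 K.
COP_Carnot = T_C/ΔT = 275.90/31.20 = 8.843.
η_II = COP_actual/COP_Carnot = 2.163/8.843 = 0.2446.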